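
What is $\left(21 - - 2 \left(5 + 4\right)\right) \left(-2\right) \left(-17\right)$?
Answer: $1326$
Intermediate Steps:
$\left(21 - - 2 \left(5 + 4\right)\right) \left(-2\right) \left(-17\right) = \left(21 - \left(-2\right) 9\right) \left(-2\right) \left(-17\right) = \left(21 - -18\right) \left(-2\right) \left(-17\right) = \left(21 + 18\right) \left(-2\right) \left(-17\right) = 39 \left(-2\right) \left(-17\right) = \left(-78\right) \left(-17\right) = 1326$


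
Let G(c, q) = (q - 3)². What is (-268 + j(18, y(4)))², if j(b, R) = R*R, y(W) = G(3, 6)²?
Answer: 39601849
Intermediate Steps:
G(c, q) = (-3 + q)²
y(W) = 81 (y(W) = ((-3 + 6)²)² = (3²)² = 9² = 81)
j(b, R) = R²
(-268 + j(18, y(4)))² = (-268 + 81²)² = (-268 + 6561)² = 6293² = 39601849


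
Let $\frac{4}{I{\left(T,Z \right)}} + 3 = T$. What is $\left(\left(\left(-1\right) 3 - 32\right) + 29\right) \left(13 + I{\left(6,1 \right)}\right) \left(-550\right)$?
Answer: $47300$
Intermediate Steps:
$I{\left(T,Z \right)} = \frac{4}{-3 + T}$
$\left(\left(\left(-1\right) 3 - 32\right) + 29\right) \left(13 + I{\left(6,1 \right)}\right) \left(-550\right) = \left(\left(\left(-1\right) 3 - 32\right) + 29\right) \left(13 + \frac{4}{-3 + 6}\right) \left(-550\right) = \left(\left(-3 - 32\right) + 29\right) \left(13 + \frac{4}{3}\right) \left(-550\right) = \left(-35 + 29\right) \left(13 + 4 \cdot \frac{1}{3}\right) \left(-550\right) = - 6 \left(13 + \frac{4}{3}\right) \left(-550\right) = \left(-6\right) \frac{43}{3} \left(-550\right) = \left(-86\right) \left(-550\right) = 47300$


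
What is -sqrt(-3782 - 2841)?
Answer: -I*sqrt(6623) ≈ -81.382*I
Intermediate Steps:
-sqrt(-3782 - 2841) = -sqrt(-6623) = -I*sqrt(6623)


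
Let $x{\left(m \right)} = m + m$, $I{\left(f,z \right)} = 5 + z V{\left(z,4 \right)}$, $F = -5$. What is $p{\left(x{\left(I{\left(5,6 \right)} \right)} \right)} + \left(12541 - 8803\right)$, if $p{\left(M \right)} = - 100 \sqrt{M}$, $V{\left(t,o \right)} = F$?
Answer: $3738 - 500 i \sqrt{2} \approx 3738.0 - 707.11 i$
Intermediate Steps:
$V{\left(t,o \right)} = -5$
$I{\left(f,z \right)} = 5 - 5 z$ ($I{\left(f,z \right)} = 5 + z \left(-5\right) = 5 - 5 z$)
$x{\left(m \right)} = 2 m$
$p{\left(x{\left(I{\left(5,6 \right)} \right)} \right)} + \left(12541 - 8803\right) = - 100 \sqrt{2 \left(5 - 30\right)} + \left(12541 - 8803\right) = - 100 \sqrt{2 \left(-25\right)} + 3738 = - 100 \sqrt{-50} + 3738 = - 100 \cdot 5 i \sqrt{2} + 3738 = - 500 i \sqrt{2} + 3738 = 3738 - 500 i \sqrt{2}$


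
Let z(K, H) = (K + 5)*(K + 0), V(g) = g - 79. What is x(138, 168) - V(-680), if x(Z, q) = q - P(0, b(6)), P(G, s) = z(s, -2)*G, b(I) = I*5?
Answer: 927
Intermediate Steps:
V(g) = -79 + g
b(I) = 5*I
z(K, H) = K*(5 + K) (z(K, H) = (5 + K)*K = K*(5 + K))
P(G, s) = G*s*(5 + s) (P(G, s) = (s*(5 + s))*G = G*s*(5 + s))
x(Z, q) = q (x(Z, q) = q - 0*5*6*(5 + 5*6) = q - 0*30*(5 + 30) = q - 0*30*35 = q - 1*0 = q + 0 = q)
x(138, 168) - V(-680) = 168 - (-79 - 680) = 168 - 1*(-759) = 168 + 759 = 927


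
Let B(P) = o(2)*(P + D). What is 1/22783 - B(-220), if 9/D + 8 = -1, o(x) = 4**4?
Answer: 1288971009/22783 ≈ 56576.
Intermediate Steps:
o(x) = 256
D = -1 (D = 9/(-8 - 1) = 9/(-9) = 9*(-1/9) = -1)
B(P) = -256 + 256*P (B(P) = 256*(P - 1) = 256*(-1 + P) = -256 + 256*P)
1/22783 - B(-220) = 1/22783 - (-256 + 256*(-220)) = 1/22783 - (-256 - 56320) = 1/22783 - 1*(-56576) = 1/22783 + 56576 = 1288971009/22783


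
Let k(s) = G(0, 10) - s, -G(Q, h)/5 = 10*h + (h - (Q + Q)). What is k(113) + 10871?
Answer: 10208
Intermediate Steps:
G(Q, h) = -55*h + 10*Q (G(Q, h) = -5*(10*h + (h - (Q + Q))) = -5*(10*h + (h - 2*Q)) = -5*(-2*Q + 11*h) = -55*h + 10*Q)
k(s) = -550 - s (k(s) = (-55*10 + 10*0) - s = (-550 + 0) - s = -550 - s)
k(113) + 10871 = (-550 - 1*113) + 10871 = (-550 - 113) + 10871 = -663 + 10871 = 10208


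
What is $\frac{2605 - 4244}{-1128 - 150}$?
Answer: $\frac{1639}{1278} \approx 1.2825$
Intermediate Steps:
$\frac{2605 - 4244}{-1128 - 150} = - \frac{1639}{-1128 - 150} = - \frac{1639}{-1278} = \left(-1639\right) \left(- \frac{1}{1278}\right) = \frac{1639}{1278}$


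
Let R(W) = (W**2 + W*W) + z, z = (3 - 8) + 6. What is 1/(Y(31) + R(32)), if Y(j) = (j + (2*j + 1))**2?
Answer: 1/10885 ≈ 9.1870e-5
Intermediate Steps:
z = 1 (z = -5 + 6 = 1)
Y(j) = (1 + 3*j)**2 (Y(j) = (j + (1 + 2*j))**2 = (1 + 3*j)**2)
R(W) = 1 + 2*W**2 (R(W) = (W**2 + W*W) + 1 = (W**2 + W**2) + 1 = 2*W**2 + 1 = 1 + 2*W**2)
1/(Y(31) + R(32)) = 1/((1 + 3*31)**2 + (1 + 2*32**2)) = 1/((1 + 93)**2 + (1 + 2*1024)) = 1/(94**2 + (1 + 2048)) = 1/(8836 + 2049) = 1/10885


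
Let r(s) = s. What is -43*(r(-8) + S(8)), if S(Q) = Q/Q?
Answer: 301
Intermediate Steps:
S(Q) = 1
-43*(r(-8) + S(8)) = -43*(-8 + 1) = -43*(-7) = 301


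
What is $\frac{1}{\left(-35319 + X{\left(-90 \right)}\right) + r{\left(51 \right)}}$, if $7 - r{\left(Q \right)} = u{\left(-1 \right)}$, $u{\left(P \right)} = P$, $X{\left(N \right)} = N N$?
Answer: $- \frac{1}{27211} \approx -3.675 \cdot 10^{-5}$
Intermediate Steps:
$X{\left(N \right)} = N^{2}$
$r{\left(Q \right)} = 8$ ($r{\left(Q \right)} = 7 - -1 = 7 + 1 = 8$)
$\frac{1}{\left(-35319 + X{\left(-90 \right)}\right) + r{\left(51 \right)}} = \frac{1}{\left(-35319 + \left(-90\right)^{2}\right) + 8} = \frac{1}{\left(-35319 + 8100\right) + 8} = \frac{1}{-27219 + 8} = \frac{1}{-27211} = - \frac{1}{27211}$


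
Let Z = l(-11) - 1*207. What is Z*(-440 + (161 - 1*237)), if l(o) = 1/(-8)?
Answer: 213753/2 ≈ 1.0688e+5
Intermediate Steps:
l(o) = -1/8
Z = -1657/8 (Z = -1/8 - 1*207 = -1/8 - 207 = -1657/8 ≈ -207.13)
Z*(-440 + (161 - 1*237)) = -1657*(-440 + (161 - 1*237))/8 = -1657*(-440 + (161 - 237))/8 = -1657*(-440 - 76)/8 = -1657/8*(-516) = 213753/2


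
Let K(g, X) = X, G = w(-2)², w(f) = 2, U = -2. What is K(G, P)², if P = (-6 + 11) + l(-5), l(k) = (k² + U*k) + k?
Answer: 1225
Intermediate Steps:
l(k) = k² - k (l(k) = (k² - 2*k) + k = k² - k)
G = 4 (G = 2² = 4)
P = 35 (P = (-6 + 11) - 5*(-1 - 5) = 5 - 5*(-6) = 5 + 30 = 35)
K(G, P)² = 35² = 1225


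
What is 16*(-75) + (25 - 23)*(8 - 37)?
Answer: -1258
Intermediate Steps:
16*(-75) + (25 - 23)*(8 - 37) = -1200 + 2*(-29) = -1200 - 58 = -1258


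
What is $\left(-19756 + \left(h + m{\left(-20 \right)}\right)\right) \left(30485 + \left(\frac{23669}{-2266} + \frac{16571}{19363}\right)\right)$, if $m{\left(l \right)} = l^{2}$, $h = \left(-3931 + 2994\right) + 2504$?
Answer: $- \frac{23786670177213841}{43876558} \approx -5.4213 \cdot 10^{8}$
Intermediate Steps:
$h = 1567$ ($h = -937 + 2504 = 1567$)
$\left(-19756 + \left(h + m{\left(-20 \right)}\right)\right) \left(30485 + \left(\frac{23669}{-2266} + \frac{16571}{19363}\right)\right) = \left(-19756 + \left(1567 + \left(-20\right)^{2}\right)\right) \left(30485 + \left(\frac{23669}{-2266} + \frac{16571}{19363}\right)\right) = \left(-19756 + \left(1567 + 400\right)\right) \left(30485 + \left(23669 \left(- \frac{1}{2266}\right) + 16571 \cdot \frac{1}{19363}\right)\right) = \left(-19756 + 1967\right) \left(30485 + \left(- \frac{23669}{2266} + \frac{16571}{19363}\right)\right) = - 17789 \left(30485 - \frac{420752961}{43876558}\right) = \left(-17789\right) \frac{1337156117669}{43876558} = - \frac{23786670177213841}{43876558}$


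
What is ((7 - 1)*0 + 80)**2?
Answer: 6400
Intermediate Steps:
((7 - 1)*0 + 80)**2 = (6*0 + 80)**2 = (0 + 80)**2 = 80**2 = 6400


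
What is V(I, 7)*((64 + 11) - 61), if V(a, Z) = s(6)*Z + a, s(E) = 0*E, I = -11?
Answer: -154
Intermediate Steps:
s(E) = 0
V(a, Z) = a (V(a, Z) = 0*Z + a = 0 + a = a)
V(I, 7)*((64 + 11) - 61) = -11*((64 + 11) - 61) = -11*(75 - 61) = -11*14 = -154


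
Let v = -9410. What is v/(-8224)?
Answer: 4705/4112 ≈ 1.1442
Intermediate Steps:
v/(-8224) = -9410/(-8224) = -9410*(-1/8224) = 4705/4112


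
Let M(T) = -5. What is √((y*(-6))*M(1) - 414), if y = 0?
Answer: 3*I*√46 ≈ 20.347*I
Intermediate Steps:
√((y*(-6))*M(1) - 414) = √((0*(-6))*(-5) - 414) = √(0*(-5) - 414) = √(0 - 414) = √(-414) = 3*I*√46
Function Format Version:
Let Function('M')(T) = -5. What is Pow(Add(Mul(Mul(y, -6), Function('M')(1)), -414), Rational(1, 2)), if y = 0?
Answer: Mul(3, I, Pow(46, Rational(1, 2))) ≈ Mul(20.347, I)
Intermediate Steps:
Pow(Add(Mul(Mul(y, -6), Function('M')(1)), -414), Rational(1, 2)) = Pow(Add(Mul(Mul(0, -6), -5), -414), Rational(1, 2)) = Pow(Add(Mul(0, -5), -414), Rational(1, 2)) = Pow(Add(0, -414), Rational(1, 2)) = Pow(-414, Rational(1, 2)) = Mul(3, I, Pow(46, Rational(1, 2)))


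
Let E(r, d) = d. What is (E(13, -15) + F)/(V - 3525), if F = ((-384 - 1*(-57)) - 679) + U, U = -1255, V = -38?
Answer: 2276/3563 ≈ 0.63879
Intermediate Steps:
F = -2261 (F = ((-384 - 1*(-57)) - 679) - 1255 = ((-384 + 57) - 679) - 1255 = (-327 - 679) - 1255 = -1006 - 1255 = -2261)
(E(13, -15) + F)/(V - 3525) = (-15 - 2261)/(-38 - 3525) = -2276/(-3563) = -2276*(-1/3563) = 2276/3563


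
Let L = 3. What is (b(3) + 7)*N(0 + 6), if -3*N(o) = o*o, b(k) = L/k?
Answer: -96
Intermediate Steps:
b(k) = 3/k
N(o) = -o**2/3 (N(o) = -o*o/3 = -o**2/3)
(b(3) + 7)*N(0 + 6) = (3/3 + 7)*(-(0 + 6)**2/3) = (3*(1/3) + 7)*(-1/3*6**2) = (1 + 7)*(-1/3*36) = 8*(-12) = -96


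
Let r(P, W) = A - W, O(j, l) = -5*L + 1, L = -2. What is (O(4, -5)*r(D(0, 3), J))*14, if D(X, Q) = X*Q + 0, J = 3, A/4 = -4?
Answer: -2926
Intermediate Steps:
O(j, l) = 11 (O(j, l) = -5*(-2) + 1 = 10 + 1 = 11)
A = -16 (A = 4*(-4) = -16)
D(X, Q) = Q*X (D(X, Q) = Q*X + 0 = Q*X)
r(P, W) = -16 - W
(O(4, -5)*r(D(0, 3), J))*14 = (11*(-16 - 1*3))*14 = (11*(-16 - 3))*14 = (11*(-19))*14 = -209*14 = -2926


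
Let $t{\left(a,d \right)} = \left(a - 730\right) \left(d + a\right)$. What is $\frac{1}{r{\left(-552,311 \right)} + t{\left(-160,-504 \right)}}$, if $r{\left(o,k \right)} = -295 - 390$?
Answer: $\frac{1}{590275} \approx 1.6941 \cdot 10^{-6}$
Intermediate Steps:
$r{\left(o,k \right)} = -685$ ($r{\left(o,k \right)} = -295 - 390 = -685$)
$t{\left(a,d \right)} = \left(-730 + a\right) \left(a + d\right)$
$\frac{1}{r{\left(-552,311 \right)} + t{\left(-160,-504 \right)}} = \frac{1}{-685 - \left(-565360 - 25600\right)} = \frac{1}{-685 + \left(25600 + 116800 + 367920 + 80640\right)} = \frac{1}{-685 + 590960} = \frac{1}{590275}$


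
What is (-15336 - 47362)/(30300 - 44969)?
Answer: 62698/14669 ≈ 4.2742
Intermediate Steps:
(-15336 - 47362)/(30300 - 44969) = -62698/(-14669) = -62698*(-1/14669) = 62698/14669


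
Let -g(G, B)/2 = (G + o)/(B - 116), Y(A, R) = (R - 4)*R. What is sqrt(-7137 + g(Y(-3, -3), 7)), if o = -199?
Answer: I*sqrt(84833501)/109 ≈ 84.5*I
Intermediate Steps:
Y(A, R) = R*(-4 + R) (Y(A, R) = (-4 + R)*R = R*(-4 + R))
g(G, B) = -2*(-199 + G)/(-116 + B) (g(G, B) = -2*(G - 199)/(B - 116) = -2*(-199 + G)/(-116 + B))
sqrt(-7137 + g(Y(-3, -3), 7)) = sqrt(-7137 + 2*(199 - (-3)*(-4 - 3))/(-116 + 7)) = sqrt(-7137 + 2*(199 - (-3)*(-7))/(-109)) = sqrt(-7137 + 2*(-1/109)*(199 - 1*21)) = sqrt(-7137 + 2*(-1/109)*(199 - 21)) = sqrt(-7137 + 2*(-1/109)*178) = sqrt(-7137 - 356/109) = sqrt(-778289/109) = I*sqrt(84833501)/109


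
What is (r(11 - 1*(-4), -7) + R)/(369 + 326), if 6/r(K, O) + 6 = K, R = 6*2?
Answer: 38/2085 ≈ 0.018225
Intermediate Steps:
R = 12
r(K, O) = 6/(-6 + K)
(r(11 - 1*(-4), -7) + R)/(369 + 326) = (6/(-6 + (11 - 1*(-4))) + 12)/(369 + 326) = (6/(-6 + (11 + 4)) + 12)/695 = (6/(-6 + 15) + 12)*(1/695) = (6/9 + 12)*(1/695) = (6*(1/9) + 12)*(1/695) = (2/3 + 12)*(1/695) = (38/3)*(1/695) = 38/2085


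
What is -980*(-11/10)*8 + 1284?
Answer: 9908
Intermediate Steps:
-980*(-11/10)*8 + 1284 = -980*(-11*⅒)*8 + 1284 = -(-1078)*8 + 1284 = -980*(-44/5) + 1284 = 8624 + 1284 = 9908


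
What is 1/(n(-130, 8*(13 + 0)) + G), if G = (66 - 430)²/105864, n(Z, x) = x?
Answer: 13233/1392794 ≈ 0.0095010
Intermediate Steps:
G = 16562/13233 (G = (-364)²*(1/105864) = 132496*(1/105864) = 16562/13233 ≈ 1.2516)
1/(n(-130, 8*(13 + 0)) + G) = 1/(8*(13 + 0) + 16562/13233) = 1/(8*13 + 16562/13233) = 1/(104 + 16562/13233) = 1/(1392794/13233) = 13233/1392794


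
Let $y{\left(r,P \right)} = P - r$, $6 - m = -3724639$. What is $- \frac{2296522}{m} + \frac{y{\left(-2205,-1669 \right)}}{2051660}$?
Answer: $- \frac{47096859168}{76417051607} \approx -0.61631$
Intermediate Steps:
$m = 3724645$ ($m = 6 - -3724639 = 6 + 3724639 = 3724645$)
$- \frac{2296522}{m} + \frac{y{\left(-2205,-1669 \right)}}{2051660} = - \frac{2296522}{3724645} + \frac{-1669 - -2205}{2051660} = \left(-2296522\right) \frac{1}{3724645} + \left(-1669 + 2205\right) \frac{1}{2051660} = - \frac{2296522}{3724645} + 536 \cdot \frac{1}{2051660} = - \frac{2296522}{3724645} + \frac{134}{512915} = - \frac{47096859168}{76417051607}$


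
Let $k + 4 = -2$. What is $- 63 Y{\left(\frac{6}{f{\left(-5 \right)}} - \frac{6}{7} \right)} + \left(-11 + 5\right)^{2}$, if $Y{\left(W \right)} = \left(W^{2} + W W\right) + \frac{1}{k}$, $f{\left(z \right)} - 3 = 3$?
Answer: $\frac{615}{14} \approx 43.929$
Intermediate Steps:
$k = -6$ ($k = -4 - 2 = -6$)
$f{\left(z \right)} = 6$ ($f{\left(z \right)} = 3 + 3 = 6$)
$Y{\left(W \right)} = - \frac{1}{6} + 2 W^{2}$ ($Y{\left(W \right)} = \left(W^{2} + W W\right) + \frac{1}{-6} = \left(W^{2} + W^{2}\right) - \frac{1}{6} = 2 W^{2} - \frac{1}{6} = - \frac{1}{6} + 2 W^{2}$)
$- 63 Y{\left(\frac{6}{f{\left(-5 \right)}} - \frac{6}{7} \right)} + \left(-11 + 5\right)^{2} = - 63 \left(- \frac{1}{6} + 2 \left(\frac{6}{6} - \frac{6}{7}\right)^{2}\right) + \left(-11 + 5\right)^{2} = - 63 \left(- \frac{1}{6} + 2 \left(6 \cdot \frac{1}{6} - \frac{6}{7}\right)^{2}\right) + \left(-6\right)^{2} = - 63 \left(- \frac{1}{6} + 2 \left(1 - \frac{6}{7}\right)^{2}\right) + 36 = - 63 \left(- \frac{1}{6} + \frac{2}{49}\right) + 36 = \left(-63\right) \left(- \frac{37}{294}\right) + 36 = \frac{111}{14} + 36 = \frac{615}{14}$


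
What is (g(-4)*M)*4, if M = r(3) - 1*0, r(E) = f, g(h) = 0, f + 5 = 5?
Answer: 0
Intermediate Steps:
f = 0 (f = -5 + 5 = 0)
r(E) = 0
M = 0 (M = 0 - 1*0 = 0 + 0 = 0)
(g(-4)*M)*4 = (0*0)*4 = 0*4 = 0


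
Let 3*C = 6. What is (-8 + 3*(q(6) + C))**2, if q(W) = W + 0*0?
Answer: 256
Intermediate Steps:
C = 2 (C = (1/3)*6 = 2)
q(W) = W (q(W) = W + 0 = W)
(-8 + 3*(q(6) + C))**2 = (-8 + 3*(6 + 2))**2 = (-8 + 3*8)**2 = (-8 + 24)**2 = 16**2 = 256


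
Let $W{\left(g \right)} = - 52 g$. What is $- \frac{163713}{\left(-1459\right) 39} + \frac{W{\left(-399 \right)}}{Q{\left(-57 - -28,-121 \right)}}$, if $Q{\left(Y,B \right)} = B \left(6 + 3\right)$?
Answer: $- \frac{111366499}{6885021} \approx -16.175$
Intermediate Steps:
$Q{\left(Y,B \right)} = 9 B$ ($Q{\left(Y,B \right)} = B 9 = 9 B$)
$- \frac{163713}{\left(-1459\right) 39} + \frac{W{\left(-399 \right)}}{Q{\left(-57 - -28,-121 \right)}} = - \frac{163713}{\left(-1459\right) 39} + \frac{\left(-52\right) \left(-399\right)}{9 \left(-121\right)} = - \frac{163713}{-56901} + \frac{20748}{-1089} = \left(-163713\right) \left(- \frac{1}{56901}\right) + 20748 \left(- \frac{1}{1089}\right) = \frac{54571}{18967} - \frac{6916}{363} = - \frac{111366499}{6885021}$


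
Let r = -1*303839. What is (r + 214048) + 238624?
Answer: 148833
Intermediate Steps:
r = -303839
(r + 214048) + 238624 = (-303839 + 214048) + 238624 = -89791 + 238624 = 148833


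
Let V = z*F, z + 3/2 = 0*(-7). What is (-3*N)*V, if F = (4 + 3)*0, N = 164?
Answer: 0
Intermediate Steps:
z = -3/2 (z = -3/2 + 0*(-7) = -3/2 + 0 = -3/2 ≈ -1.5000)
F = 0 (F = 7*0 = 0)
V = 0 (V = -3/2*0 = 0)
(-3*N)*V = -3*164*0 = -492*0 = 0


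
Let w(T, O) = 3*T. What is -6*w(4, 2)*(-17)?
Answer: 1224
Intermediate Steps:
-6*w(4, 2)*(-17) = -18*4*(-17) = -6*12*(-17) = -72*(-17) = 1224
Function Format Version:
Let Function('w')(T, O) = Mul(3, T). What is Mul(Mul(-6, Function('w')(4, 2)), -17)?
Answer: 1224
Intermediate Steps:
Mul(Mul(-6, Function('w')(4, 2)), -17) = Mul(Mul(-6, Mul(3, 4)), -17) = Mul(Mul(-6, 12), -17) = Mul(-72, -17) = 1224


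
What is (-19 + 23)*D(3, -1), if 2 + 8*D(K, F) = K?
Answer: ½ ≈ 0.50000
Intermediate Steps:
D(K, F) = -¼ + K/8
(-19 + 23)*D(3, -1) = (-19 + 23)*(-¼ + (⅛)*3) = 4*(-¼ + 3/8) = 4*(⅛) = ½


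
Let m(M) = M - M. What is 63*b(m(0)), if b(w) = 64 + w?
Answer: 4032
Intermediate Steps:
m(M) = 0
63*b(m(0)) = 63*(64 + 0) = 63*64 = 4032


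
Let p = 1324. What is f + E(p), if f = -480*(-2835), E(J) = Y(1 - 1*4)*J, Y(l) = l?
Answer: 1356828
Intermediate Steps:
E(J) = -3*J (E(J) = (1 - 1*4)*J = (1 - 4)*J = -3*J)
f = 1360800
f + E(p) = 1360800 - 3*1324 = 1360800 - 3972 = 1356828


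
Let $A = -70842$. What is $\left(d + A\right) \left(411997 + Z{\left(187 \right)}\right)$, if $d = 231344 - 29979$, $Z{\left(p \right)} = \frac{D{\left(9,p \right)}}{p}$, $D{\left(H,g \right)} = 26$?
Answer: $\frac{10055944182195}{187} \approx 5.3775 \cdot 10^{10}$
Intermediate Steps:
$Z{\left(p \right)} = \frac{26}{p}$
$d = 201365$
$\left(d + A\right) \left(411997 + Z{\left(187 \right)}\right) = \left(201365 - 70842\right) \left(411997 + \frac{26}{187}\right) = 130523 \left(411997 + 26 \cdot \frac{1}{187}\right) = 130523 \left(411997 + \frac{26}{187}\right) = 130523 \cdot \frac{77043465}{187} = \frac{10055944182195}{187}$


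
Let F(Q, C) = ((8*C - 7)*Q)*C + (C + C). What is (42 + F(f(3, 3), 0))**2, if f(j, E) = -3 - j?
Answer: 1764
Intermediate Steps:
F(Q, C) = 2*C + C*Q*(-7 + 8*C) (F(Q, C) = ((-7 + 8*C)*Q)*C + 2*C = (Q*(-7 + 8*C))*C + 2*C = C*Q*(-7 + 8*C) + 2*C = 2*C + C*Q*(-7 + 8*C))
(42 + F(f(3, 3), 0))**2 = (42 + 0*(2 - 7*(-3 - 1*3) + 8*0*(-3 - 1*3)))**2 = (42 + 0*(2 - 7*(-3 - 3) + 8*0*(-3 - 3)))**2 = (42 + 0*(2 - 7*(-6) + 8*0*(-6)))**2 = (42 + 0*(2 + 42 + 0))**2 = (42 + 0*44)**2 = (42 + 0)**2 = 42**2 = 1764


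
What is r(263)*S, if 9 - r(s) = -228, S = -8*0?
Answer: 0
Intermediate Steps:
S = 0
r(s) = 237 (r(s) = 9 - 1*(-228) = 9 + 228 = 237)
r(263)*S = 237*0 = 0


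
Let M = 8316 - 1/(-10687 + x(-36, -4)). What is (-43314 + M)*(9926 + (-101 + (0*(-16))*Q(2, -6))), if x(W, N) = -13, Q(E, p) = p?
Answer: -147170089407/428 ≈ -3.4386e+8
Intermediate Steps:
M = 88981201/10700 (M = 8316 - 1/(-10687 - 13) = 8316 - 1/(-10700) = 8316 - 1*(-1/10700) = 8316 + 1/10700 = 88981201/10700 ≈ 8316.0)
(-43314 + M)*(9926 + (-101 + (0*(-16))*Q(2, -6))) = (-43314 + 88981201/10700)*(9926 + (-101 + (0*(-16))*(-6))) = -374478599*(9926 + (-101 + 0*(-6)))/10700 = -374478599*(9926 + (-101 + 0))/10700 = -374478599*(9926 - 101)/10700 = -374478599/10700*9825 = -147170089407/428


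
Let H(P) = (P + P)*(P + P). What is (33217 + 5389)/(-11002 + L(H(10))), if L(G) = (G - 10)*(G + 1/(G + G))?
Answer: 3088480/11599879 ≈ 0.26625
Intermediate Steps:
H(P) = 4*P² (H(P) = (2*P)*(2*P) = 4*P²)
L(G) = (-10 + G)*(G + 1/(2*G))
(33217 + 5389)/(-11002 + L(H(10))) = (33217 + 5389)/(-11002 + (½ + (4*10²)² - 40*10² - 5/(4*10²))) = 38606/(-11002 + (½ + (4*100)² - 40*100 - 5/(4*100))) = 38606/(-11002 + (½ + 400² - 10*400 - 5/400)) = 38606/(-11002 + (½ + 160000 - 4000 - 5*1/400)) = 38606/(-11002 + (½ + 160000 - 4000 - 1/80)) = 38606/(-11002 + 12480039/80) = 38606/(11599879/80) = 38606*(80/11599879) = 3088480/11599879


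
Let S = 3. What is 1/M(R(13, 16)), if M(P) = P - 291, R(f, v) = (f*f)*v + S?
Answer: 1/2416 ≈ 0.00041391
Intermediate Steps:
R(f, v) = 3 + v*f**2 (R(f, v) = (f*f)*v + 3 = f**2*v + 3 = v*f**2 + 3 = 3 + v*f**2)
M(P) = -291 + P
1/M(R(13, 16)) = 1/(-291 + (3 + 16*13**2)) = 1/(-291 + (3 + 16*169)) = 1/(-291 + (3 + 2704)) = 1/(-291 + 2707) = 1/2416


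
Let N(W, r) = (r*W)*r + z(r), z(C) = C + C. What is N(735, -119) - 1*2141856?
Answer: 8266241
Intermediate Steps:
z(C) = 2*C
N(W, r) = 2*r + W*r² (N(W, r) = (r*W)*r + 2*r = (W*r)*r + 2*r = W*r² + 2*r = 2*r + W*r²)
N(735, -119) - 1*2141856 = -119*(2 + 735*(-119)) - 1*2141856 = -119*(2 - 87465) - 2141856 = -119*(-87463) - 2141856 = 10408097 - 2141856 = 8266241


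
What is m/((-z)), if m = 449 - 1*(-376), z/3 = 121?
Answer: -25/11 ≈ -2.2727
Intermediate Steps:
z = 363 (z = 3*121 = 363)
m = 825 (m = 449 + 376 = 825)
m/((-z)) = 825/((-1*363)) = 825/(-363) = 825*(-1/363) = -25/11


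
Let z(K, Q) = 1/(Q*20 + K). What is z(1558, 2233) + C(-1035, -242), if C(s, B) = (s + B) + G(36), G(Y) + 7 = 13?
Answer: -58743077/46218 ≈ -1271.0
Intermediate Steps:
G(Y) = 6 (G(Y) = -7 + 13 = 6)
z(K, Q) = 1/(K + 20*Q) (z(K, Q) = 1/(20*Q + K) = 1/(K + 20*Q))
C(s, B) = 6 + B + s (C(s, B) = (s + B) + 6 = (B + s) + 6 = 6 + B + s)
z(1558, 2233) + C(-1035, -242) = 1/(1558 + 20*2233) + (6 - 242 - 1035) = 1/(1558 + 44660) - 1271 = 1/46218 - 1271 = -58743077/46218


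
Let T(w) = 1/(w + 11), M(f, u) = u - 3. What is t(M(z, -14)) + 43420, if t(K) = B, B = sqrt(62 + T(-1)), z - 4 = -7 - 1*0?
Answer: 43420 + 3*sqrt(690)/10 ≈ 43428.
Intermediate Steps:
z = -3 (z = 4 + (-7 - 1*0) = 4 + (-7 + 0) = 4 - 7 = -3)
M(f, u) = -3 + u
T(w) = 1/(11 + w)
B = 3*sqrt(690)/10 (B = sqrt(62 + 1/(11 - 1)) = sqrt(62 + 1/10) = sqrt(621/10) = 3*sqrt(690)/10 ≈ 7.8804)
t(K) = 3*sqrt(690)/10
t(M(z, -14)) + 43420 = 3*sqrt(690)/10 + 43420 = 43420 + 3*sqrt(690)/10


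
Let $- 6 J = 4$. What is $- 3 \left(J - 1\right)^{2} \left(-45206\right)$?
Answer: $\frac{1130150}{3} \approx 3.7672 \cdot 10^{5}$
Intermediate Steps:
$J = - \frac{2}{3}$ ($J = \left(- \frac{1}{6}\right) 4 = - \frac{2}{3} \approx -0.66667$)
$- 3 \left(J - 1\right)^{2} \left(-45206\right) = - 3 \left(- \frac{2}{3} - 1\right)^{2} \left(-45206\right) = - 3 \left(- \frac{5}{3}\right)^{2} \left(-45206\right) = \left(-3\right) \frac{25}{9} \left(-45206\right) = \left(- \frac{25}{3}\right) \left(-45206\right) = \frac{1130150}{3}$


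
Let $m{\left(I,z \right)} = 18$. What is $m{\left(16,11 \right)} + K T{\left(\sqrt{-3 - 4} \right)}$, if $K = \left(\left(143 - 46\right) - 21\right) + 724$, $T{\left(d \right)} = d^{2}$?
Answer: $-5582$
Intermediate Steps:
$K = 800$ ($K = \left(97 - 21\right) + 724 = 76 + 724 = 800$)
$m{\left(16,11 \right)} + K T{\left(\sqrt{-3 - 4} \right)} = 18 + 800 \left(\sqrt{-3 - 4}\right)^{2} = 18 + 800 \left(\sqrt{-7}\right)^{2} = 18 + 800 \left(i \sqrt{7}\right)^{2} = 18 + 800 \left(-7\right) = 18 - 5600 = -5582$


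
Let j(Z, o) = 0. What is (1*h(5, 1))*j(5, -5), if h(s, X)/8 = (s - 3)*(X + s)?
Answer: 0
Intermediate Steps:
h(s, X) = 8*(-3 + s)*(X + s) (h(s, X) = 8*((s - 3)*(X + s)) = 8*((-3 + s)*(X + s)) = 8*(-3 + s)*(X + s))
(1*h(5, 1))*j(5, -5) = (1*(-24*1 - 24*5 + 8*5² + 8*1*5))*0 = (1*(-24 - 120 + 8*25 + 40))*0 = (1*(-24 - 120 + 200 + 40))*0 = (1*96)*0 = 96*0 = 0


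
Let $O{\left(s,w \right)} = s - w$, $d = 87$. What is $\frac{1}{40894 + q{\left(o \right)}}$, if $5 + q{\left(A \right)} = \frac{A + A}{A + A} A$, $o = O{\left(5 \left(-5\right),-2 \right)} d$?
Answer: $\frac{1}{38888} \approx 2.5715 \cdot 10^{-5}$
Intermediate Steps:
$o = -2001$ ($o = \left(5 \left(-5\right) - -2\right) 87 = \left(-25 + 2\right) 87 = \left(-23\right) 87 = -2001$)
$q{\left(A \right)} = -5 + A$ ($q{\left(A \right)} = -5 + \frac{A + A}{A + A} A = -5 + \frac{2 A}{2 A} A = -5 + 2 A \frac{1}{2 A} A = -5 + 1 A = -5 + A$)
$\frac{1}{40894 + q{\left(o \right)}} = \frac{1}{40894 - 2006} = \frac{1}{38888}$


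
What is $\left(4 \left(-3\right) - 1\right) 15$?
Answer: $-195$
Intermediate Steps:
$\left(4 \left(-3\right) - 1\right) 15 = \left(-12 - 1\right) 15 = \left(-13\right) 15 = -195$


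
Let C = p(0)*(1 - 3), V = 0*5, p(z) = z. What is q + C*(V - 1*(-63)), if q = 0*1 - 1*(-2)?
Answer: 2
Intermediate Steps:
V = 0
q = 2 (q = 0 + 2 = 2)
C = 0 (C = 0*(1 - 3) = 0*(-2) = 0)
q + C*(V - 1*(-63)) = 2 + 0*(0 - 1*(-63)) = 2 + 0*(0 + 63) = 2 + 0*63 = 2 + 0 = 2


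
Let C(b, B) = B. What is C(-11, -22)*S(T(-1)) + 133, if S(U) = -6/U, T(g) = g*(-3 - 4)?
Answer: 1063/7 ≈ 151.86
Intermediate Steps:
T(g) = -7*g (T(g) = g*(-7) = -7*g)
C(-11, -22)*S(T(-1)) + 133 = -(-132)/((-7*(-1))) + 133 = -(-132)/7 + 133 = -22*(-6/7) + 133 = 132/7 + 133 = 1063/7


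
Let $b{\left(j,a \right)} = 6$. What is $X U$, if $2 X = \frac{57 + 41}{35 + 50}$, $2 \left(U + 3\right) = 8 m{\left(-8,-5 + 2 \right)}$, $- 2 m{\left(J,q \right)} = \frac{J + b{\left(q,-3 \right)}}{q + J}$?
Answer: $- \frac{1813}{935} \approx -1.939$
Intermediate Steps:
$m{\left(J,q \right)} = - \frac{6 + J}{2 \left(J + q\right)}$ ($m{\left(J,q \right)} = - \frac{\left(J + 6\right) \frac{1}{q + J}}{2} = - \frac{\left(6 + J\right) \frac{1}{J + q}}{2} = - \frac{\frac{1}{J + q} \left(6 + J\right)}{2} = - \frac{6 + J}{2 \left(J + q\right)}$)
$U = - \frac{37}{11}$ ($U = -3 + \frac{8 \frac{-3 - -4}{-8 + \left(-5 + 2\right)}}{2} = -3 + \frac{8 \frac{-3 + 4}{-8 - 3}}{2} = -3 + \frac{8 \frac{1}{-11} \cdot 1}{2} = -3 + \frac{8 \left(\left(- \frac{1}{11}\right) 1\right)}{2} = -3 + \frac{8 \left(- \frac{1}{11}\right)}{2} = -3 + \frac{1}{2} \left(- \frac{8}{11}\right) = -3 - \frac{4}{11} = - \frac{37}{11} \approx -3.3636$)
$X = \frac{49}{85}$ ($X = \frac{\left(57 + 41\right) \frac{1}{35 + 50}}{2} = \frac{98 \cdot \frac{1}{85}}{2} = \frac{1}{2} \cdot \frac{98}{85} = \frac{49}{85} \approx 0.57647$)
$X U = \frac{49}{85} \left(- \frac{37}{11}\right) = - \frac{1813}{935}$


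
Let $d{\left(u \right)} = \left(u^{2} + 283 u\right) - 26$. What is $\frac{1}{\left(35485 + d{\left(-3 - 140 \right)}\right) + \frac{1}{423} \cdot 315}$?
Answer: $\frac{47}{725668} \approx 6.4768 \cdot 10^{-5}$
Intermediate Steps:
$d{\left(u \right)} = -26 + u^{2} + 283 u$
$\frac{1}{\left(35485 + d{\left(-3 - 140 \right)}\right) + \frac{1}{423} \cdot 315} = \frac{1}{\left(35485 + \left(-26 + \left(-3 - 140\right)^{2} + 283 \left(-3 - 140\right)\right)\right) + \frac{1}{423} \cdot 315} = \frac{1}{\left(35485 + \left(-26 + \left(-143\right)^{2} + 283 \left(-143\right)\right)\right) + \frac{35}{47}} = \frac{1}{\left(35485 - 20046\right) + \frac{35}{47}} = \frac{1}{15439 + \frac{35}{47}} = \frac{1}{\frac{725668}{47}} = \frac{47}{725668}$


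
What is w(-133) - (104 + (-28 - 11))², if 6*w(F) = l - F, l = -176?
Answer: -25393/6 ≈ -4232.2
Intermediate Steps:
w(F) = -88/3 - F/6 (w(F) = (-176 - F)/6 = -88/3 - F/6)
w(-133) - (104 + (-28 - 11))² = (-88/3 - ⅙*(-133)) - (104 + (-28 - 11))² = (-88/3 + 133/6) - (104 - 39)² = -43/6 - 1*65² = -43/6 - 1*4225 = -43/6 - 4225 = -25393/6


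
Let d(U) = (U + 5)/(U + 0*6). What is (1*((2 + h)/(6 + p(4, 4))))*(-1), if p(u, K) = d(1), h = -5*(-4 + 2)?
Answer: -1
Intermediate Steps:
d(U) = (5 + U)/U (d(U) = (5 + U)/(U + 0) = (5 + U)/U)
h = 10 (h = -5*(-2) = 10)
p(u, K) = 6 (p(u, K) = (5 + 1)/1 = 1*6 = 6)
(1*((2 + h)/(6 + p(4, 4))))*(-1) = (1*((2 + 10)/(6 + 6)))*(-1) = (1*(12/12))*(-1) = (1*(12*(1/12)))*(-1) = (1*1)*(-1) = 1*(-1) = -1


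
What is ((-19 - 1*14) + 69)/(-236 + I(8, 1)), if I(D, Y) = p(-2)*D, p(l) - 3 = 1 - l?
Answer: -9/47 ≈ -0.19149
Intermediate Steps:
p(l) = 4 - l (p(l) = 3 + (1 - l) = 4 - l)
I(D, Y) = 6*D (I(D, Y) = (4 - 1*(-2))*D = (4 + 2)*D = 6*D)
((-19 - 1*14) + 69)/(-236 + I(8, 1)) = ((-19 - 1*14) + 69)/(-236 + 6*8) = ((-19 - 14) + 69)/(-236 + 48) = (-33 + 69)/(-188) = 36*(-1/188) = -9/47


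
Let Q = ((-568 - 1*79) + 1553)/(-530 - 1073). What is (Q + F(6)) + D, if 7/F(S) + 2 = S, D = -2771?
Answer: -17760055/6412 ≈ -2769.8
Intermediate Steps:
F(S) = 7/(-2 + S)
Q = -906/1603 (Q = ((-568 - 79) + 1553)/(-1603) = (-647 + 1553)*(-1/1603) = 906*(-1/1603) = -906/1603 ≈ -0.56519)
(Q + F(6)) + D = (-906/1603 + 7/(-2 + 6)) - 2771 = (-906/1603 + 7/4) - 2771 = 7597/6412 - 2771 = -17760055/6412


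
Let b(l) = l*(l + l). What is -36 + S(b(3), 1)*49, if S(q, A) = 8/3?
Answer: 284/3 ≈ 94.667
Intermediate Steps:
b(l) = 2*l**2 (b(l) = l*(2*l) = 2*l**2)
S(q, A) = 8/3 (S(q, A) = 8*(1/3) = 8/3)
-36 + S(b(3), 1)*49 = -36 + (8/3)*49 = -36 + 392/3 = 284/3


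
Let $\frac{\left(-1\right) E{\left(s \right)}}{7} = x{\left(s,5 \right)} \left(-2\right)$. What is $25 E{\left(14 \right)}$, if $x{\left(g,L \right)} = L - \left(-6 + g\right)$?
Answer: $-1050$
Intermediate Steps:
$x{\left(g,L \right)} = 6 + L - g$
$E{\left(s \right)} = 154 - 14 s$ ($E{\left(s \right)} = - 7 \left(6 + 5 - s\right) \left(-2\right) = - 7 \left(11 - s\right) \left(-2\right) = - 7 \left(-22 + 2 s\right) = 154 - 14 s$)
$25 E{\left(14 \right)} = 25 \left(154 - 196\right) = 25 \left(-42\right) = -1050$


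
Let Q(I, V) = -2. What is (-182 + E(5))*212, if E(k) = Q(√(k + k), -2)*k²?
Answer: -49184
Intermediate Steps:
E(k) = -2*k²
(-182 + E(5))*212 = (-182 - 2*5²)*212 = (-182 - 2*25)*212 = (-182 - 50)*212 = -232*212 = -49184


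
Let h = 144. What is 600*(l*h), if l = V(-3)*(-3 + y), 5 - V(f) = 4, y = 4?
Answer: 86400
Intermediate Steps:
V(f) = 1 (V(f) = 5 - 1*4 = 5 - 4 = 1)
l = 1 (l = 1*(-3 + 4) = 1*1 = 1)
600*(l*h) = 600*(1*144) = 600*144 = 86400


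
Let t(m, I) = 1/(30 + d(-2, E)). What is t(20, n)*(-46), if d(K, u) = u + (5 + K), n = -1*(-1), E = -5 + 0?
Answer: -23/14 ≈ -1.6429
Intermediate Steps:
E = -5
n = 1
d(K, u) = 5 + K + u
t(m, I) = 1/28 (t(m, I) = 1/(30 + (5 - 2 - 5)) = 1/(30 - 2) = 1/28)
t(20, n)*(-46) = (1/28)*(-46) = -23/14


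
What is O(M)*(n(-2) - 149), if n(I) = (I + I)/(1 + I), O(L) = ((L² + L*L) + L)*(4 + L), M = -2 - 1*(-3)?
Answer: -2175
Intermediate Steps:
M = 1 (M = -2 + 3 = 1)
O(L) = (4 + L)*(L + 2*L²) (O(L) = ((L² + L²) + L)*(4 + L) = (2*L² + L)*(4 + L) = (L + 2*L²)*(4 + L) = (4 + L)*(L + 2*L²))
n(I) = 2*I/(1 + I) (n(I) = (2*I)/(1 + I) = 2*I/(1 + I))
O(M)*(n(-2) - 149) = (1*(4 + 2*1² + 9*1))*(2*(-2)/(1 - 2) - 149) = (1*(4 + 2*1 + 9))*(2*(-2)/(-1) - 149) = (1*(4 + 2 + 9))*(2*(-2)*(-1) - 149) = (1*15)*(4 - 149) = 15*(-145) = -2175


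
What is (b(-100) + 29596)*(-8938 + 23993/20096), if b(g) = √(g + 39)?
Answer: -1328816412945/5024 - 179594055*I*√61/20096 ≈ -2.6449e+8 - 69799.0*I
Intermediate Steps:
b(g) = √(39 + g)
(b(-100) + 29596)*(-8938 + 23993/20096) = (√(39 - 100) + 29596)*(-8938 + 23993/20096) = (√(-61) + 29596)*(-8938 + 23993*(1/20096)) = (I*√61 + 29596)*(-8938 + 23993/20096) = (29596 + I*√61)*(-179594055/20096) = -1328816412945/5024 - 179594055*I*√61/20096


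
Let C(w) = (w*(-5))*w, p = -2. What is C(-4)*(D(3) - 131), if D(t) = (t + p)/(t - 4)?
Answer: 10560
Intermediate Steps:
D(t) = (-2 + t)/(-4 + t) (D(t) = (t - 2)/(t - 4) = (-2 + t)/(-4 + t))
C(w) = -5*w² (C(w) = (-5*w)*w = -5*w²)
C(-4)*(D(3) - 131) = (-5*(-4)²)*((-2 + 3)/(-4 + 3) - 131) = (-5*16)*(1/(-1) - 131) = -80*(-1*1 - 131) = -80*(-1 - 131) = -80*(-132) = 10560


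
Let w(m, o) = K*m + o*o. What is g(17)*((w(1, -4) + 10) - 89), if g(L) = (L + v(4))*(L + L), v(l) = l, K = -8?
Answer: -50694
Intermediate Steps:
w(m, o) = o² - 8*m (w(m, o) = -8*m + o*o = -8*m + o² = o² - 8*m)
g(L) = 2*L*(4 + L) (g(L) = (L + 4)*(L + L) = (4 + L)*(2*L) = 2*L*(4 + L))
g(17)*((w(1, -4) + 10) - 89) = (2*17*(4 + 17))*((((-4)² - 8*1) + 10) - 89) = (2*17*21)*(((16 - 8) + 10) - 89) = 714*((8 + 10) - 89) = 714*(18 - 89) = 714*(-71) = -50694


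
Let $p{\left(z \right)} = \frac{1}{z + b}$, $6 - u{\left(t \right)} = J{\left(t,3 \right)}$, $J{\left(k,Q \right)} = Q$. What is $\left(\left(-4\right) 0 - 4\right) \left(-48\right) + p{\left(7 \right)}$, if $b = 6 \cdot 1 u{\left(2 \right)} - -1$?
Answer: $\frac{4993}{26} \approx 192.04$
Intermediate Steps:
$u{\left(t \right)} = 3$ ($u{\left(t \right)} = 6 - 3 = 3$)
$b = 19$ ($b = 6 \cdot 1 \cdot 3 - -1 = 6 \cdot 3 + 1 = 18 + 1 = 19$)
$p{\left(z \right)} = \frac{1}{19 + z}$ ($p{\left(z \right)} = \frac{1}{z + 19} = \frac{1}{19 + z}$)
$\left(\left(-4\right) 0 - 4\right) \left(-48\right) + p{\left(7 \right)} = \left(\left(-4\right) 0 - 4\right) \left(-48\right) + \frac{1}{19 + 7} = \left(0 - 4\right) \left(-48\right) + \frac{1}{26} = \left(-4\right) \left(-48\right) + \frac{1}{26} = 192 + \frac{1}{26} = \frac{4993}{26}$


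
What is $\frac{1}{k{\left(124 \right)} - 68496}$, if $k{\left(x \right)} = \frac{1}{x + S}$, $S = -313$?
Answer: $- \frac{189}{12945745} \approx -1.4599 \cdot 10^{-5}$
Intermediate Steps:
$k{\left(x \right)} = \frac{1}{-313 + x}$ ($k{\left(x \right)} = \frac{1}{x - 313} = \frac{1}{-313 + x}$)
$\frac{1}{k{\left(124 \right)} - 68496} = \frac{1}{\frac{1}{-313 + 124} - 68496} = \frac{1}{\frac{1}{-189} - 68496} = \frac{1}{- \frac{1}{189} - 68496} = \frac{1}{- \frac{12945745}{189}} = - \frac{189}{12945745}$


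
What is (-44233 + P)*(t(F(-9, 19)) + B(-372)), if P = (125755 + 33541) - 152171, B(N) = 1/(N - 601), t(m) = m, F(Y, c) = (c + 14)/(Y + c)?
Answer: -595564846/4865 ≈ -1.2242e+5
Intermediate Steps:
F(Y, c) = (14 + c)/(Y + c)
B(N) = 1/(-601 + N)
P = 7125 (P = 159296 - 152171 = 7125)
(-44233 + P)*(t(F(-9, 19)) + B(-372)) = (-44233 + 7125)*((14 + 19)/(-9 + 19) + 1/(-601 - 372)) = -37108*(33/10 + 1/(-973)) = -37108*((1/10)*33 - 1/973) = -37108*(33/10 - 1/973) = -37108*32099/9730 = -595564846/4865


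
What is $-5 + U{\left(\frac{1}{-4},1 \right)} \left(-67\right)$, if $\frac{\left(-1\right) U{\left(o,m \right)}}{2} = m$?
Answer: $129$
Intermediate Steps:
$U{\left(o,m \right)} = - 2 m$
$-5 + U{\left(\frac{1}{-4},1 \right)} \left(-67\right) = -5 + \left(-2\right) 1 \left(-67\right) = -5 - -134 = -5 + 134 = 129$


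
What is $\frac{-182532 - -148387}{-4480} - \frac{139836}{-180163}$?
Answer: $\frac{1355626183}{161426048} \approx 8.3978$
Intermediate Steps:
$\frac{-182532 - -148387}{-4480} - \frac{139836}{-180163} = \left(-182532 + 148387\right) \left(- \frac{1}{4480}\right) - - \frac{139836}{180163} = \left(-34145\right) \left(- \frac{1}{4480}\right) + \frac{139836}{180163} = \frac{6829}{896} + \frac{139836}{180163} = \frac{1355626183}{161426048}$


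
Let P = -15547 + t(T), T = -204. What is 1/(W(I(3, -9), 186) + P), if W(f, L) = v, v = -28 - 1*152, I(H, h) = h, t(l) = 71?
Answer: -1/15656 ≈ -6.3873e-5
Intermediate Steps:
v = -180 (v = -28 - 152 = -180)
W(f, L) = -180
P = -15476 (P = -15547 + 71 = -15476)
1/(W(I(3, -9), 186) + P) = 1/(-180 - 15476) = 1/(-15656) = -1/15656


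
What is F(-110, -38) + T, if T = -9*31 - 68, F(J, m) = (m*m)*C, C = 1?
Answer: 1097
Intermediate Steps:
F(J, m) = m**2 (F(J, m) = (m*m)*1 = m**2*1 = m**2)
T = -347 (T = -279 - 68 = -347)
F(-110, -38) + T = (-38)**2 - 347 = 1444 - 347 = 1097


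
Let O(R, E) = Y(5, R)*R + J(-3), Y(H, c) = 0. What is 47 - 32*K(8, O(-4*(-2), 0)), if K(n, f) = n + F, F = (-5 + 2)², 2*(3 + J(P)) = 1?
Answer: -497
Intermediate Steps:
J(P) = -5/2 (J(P) = -3 + (½)*1 = -3 + ½ = -5/2)
O(R, E) = -5/2 (O(R, E) = 0*R - 5/2 = 0 - 5/2 = -5/2)
F = 9 (F = (-3)² = 9)
K(n, f) = 9 + n (K(n, f) = n + 9 = 9 + n)
47 - 32*K(8, O(-4*(-2), 0)) = 47 - 32*(9 + 8) = 47 - 32*17 = 47 - 544 = -497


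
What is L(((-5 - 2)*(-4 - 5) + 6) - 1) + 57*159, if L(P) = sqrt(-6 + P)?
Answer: 9063 + sqrt(62) ≈ 9070.9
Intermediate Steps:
L(((-5 - 2)*(-4 - 5) + 6) - 1) + 57*159 = sqrt(-6 + (((-5 - 2)*(-4 - 5) + 6) - 1)) + 57*159 = sqrt(-6 + ((-7*(-9) + 6) - 1)) + 9063 = sqrt(-6 + ((63 + 6) - 1)) + 9063 = sqrt(-6 + (69 - 1)) + 9063 = sqrt(-6 + 68) + 9063 = sqrt(62) + 9063 = 9063 + sqrt(62)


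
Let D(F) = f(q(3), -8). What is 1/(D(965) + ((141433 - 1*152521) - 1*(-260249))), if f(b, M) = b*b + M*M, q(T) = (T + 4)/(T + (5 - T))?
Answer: 25/6230674 ≈ 4.0124e-6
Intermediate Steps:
q(T) = ⅘ + T/5 (q(T) = (4 + T)/5 = (4 + T)*(⅕) = ⅘ + T/5)
f(b, M) = M² + b² (f(b, M) = b² + M² = M² + b²)
D(F) = 1649/25 (D(F) = (-8)² + (⅘ + (⅕)*3)² = 64 + (⅘ + ⅗)² = 64 + (7/5)² = 64 + 49/25 = 1649/25)
1/(D(965) + ((141433 - 1*152521) - 1*(-260249))) = 1/(1649/25 + ((141433 - 1*152521) - 1*(-260249))) = 1/(1649/25 + ((141433 - 152521) + 260249)) = 1/(1649/25 + (-11088 + 260249)) = 1/(1649/25 + 249161) = 1/(6230674/25) = 25/6230674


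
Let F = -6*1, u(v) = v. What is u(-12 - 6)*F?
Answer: 108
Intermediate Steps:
F = -6
u(-12 - 6)*F = (-12 - 6)*(-6) = -18*(-6) = 108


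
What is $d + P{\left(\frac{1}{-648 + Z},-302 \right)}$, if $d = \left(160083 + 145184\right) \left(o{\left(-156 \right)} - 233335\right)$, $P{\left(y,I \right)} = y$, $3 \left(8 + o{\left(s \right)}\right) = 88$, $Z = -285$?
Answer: $- \frac{22150341518606}{311} \approx -7.1223 \cdot 10^{10}$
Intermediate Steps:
$o{\left(s \right)} = \frac{64}{3}$ ($o{\left(s \right)} = -8 + \frac{1}{3} \cdot 88 = -8 + \frac{88}{3} = \frac{64}{3}$)
$d = - \frac{213668889247}{3}$ ($d = \left(160083 + 145184\right) \left(\frac{64}{3} - 233335\right) = 305267 \left(- \frac{699941}{3}\right) = - \frac{213668889247}{3} \approx -7.1223 \cdot 10^{10}$)
$d + P{\left(\frac{1}{-648 + Z},-302 \right)} = - \frac{213668889247}{3} + \frac{1}{-648 - 285} = - \frac{213668889247}{3} + \frac{1}{-933} = - \frac{213668889247}{3} - \frac{1}{933} = - \frac{22150341518606}{311}$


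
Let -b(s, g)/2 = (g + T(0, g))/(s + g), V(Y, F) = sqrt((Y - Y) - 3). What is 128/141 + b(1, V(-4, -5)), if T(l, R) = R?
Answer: -295/141 - I*sqrt(3) ≈ -2.0922 - 1.732*I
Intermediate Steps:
V(Y, F) = I*sqrt(3) (V(Y, F) = sqrt(0 - 3) = sqrt(-3) = I*sqrt(3))
b(s, g) = -4*g/(g + s) (b(s, g) = -2*(g + g)/(s + g) = -2*2*g/(g + s) = -4*g/(g + s))
128/141 + b(1, V(-4, -5)) = 128/141 - 4*I*sqrt(3)/(I*sqrt(3) + 1) = 128*(1/141) - 4*I*sqrt(3)/(1 + I*sqrt(3)) = 128/141 - 4*I*sqrt(3)/(1 + I*sqrt(3))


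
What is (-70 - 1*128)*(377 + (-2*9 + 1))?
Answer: -71280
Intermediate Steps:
(-70 - 1*128)*(377 + (-2*9 + 1)) = (-70 - 128)*(377 + (-18 + 1)) = -198*(377 - 17) = -198*360 = -71280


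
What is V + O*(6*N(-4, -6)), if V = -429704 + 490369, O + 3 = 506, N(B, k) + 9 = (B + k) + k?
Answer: -14785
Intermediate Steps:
N(B, k) = -9 + B + 2*k (N(B, k) = -9 + ((B + k) + k) = -9 + (B + 2*k) = -9 + B + 2*k)
O = 503 (O = -3 + 506 = 503)
V = 60665
V + O*(6*N(-4, -6)) = 60665 + 503*(6*(-9 - 4 + 2*(-6))) = 60665 + 503*(6*(-9 - 4 - 12)) = 60665 + 503*(6*(-25)) = 60665 + 503*(-150) = 60665 - 75450 = -14785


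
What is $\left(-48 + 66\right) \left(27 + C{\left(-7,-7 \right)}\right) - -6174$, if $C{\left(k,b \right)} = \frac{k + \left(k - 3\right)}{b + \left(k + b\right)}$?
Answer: $\frac{46722}{7} \approx 6674.6$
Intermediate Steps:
$C{\left(k,b \right)} = \frac{-3 + 2 k}{k + 2 b}$ ($C{\left(k,b \right)} = \frac{k + \left(k - 3\right)}{b + \left(b + k\right)} = \frac{k + \left(-3 + k\right)}{k + 2 b} = \frac{-3 + 2 k}{k + 2 b}$)
$\left(-48 + 66\right) \left(27 + C{\left(-7,-7 \right)}\right) - -6174 = \left(-48 + 66\right) \left(27 + \frac{-3 + 2 \left(-7\right)}{-7 + 2 \left(-7\right)}\right) - -6174 = 18 \left(27 + \frac{-3 - 14}{-7 - 14}\right) + 6174 = 18 \left(27 + \frac{1}{-21} \left(-17\right)\right) + 6174 = 18 \left(27 - - \frac{17}{21}\right) + 6174 = 18 \left(27 + \frac{17}{21}\right) + 6174 = 18 \cdot \frac{584}{21} + 6174 = \frac{3504}{7} + 6174 = \frac{46722}{7}$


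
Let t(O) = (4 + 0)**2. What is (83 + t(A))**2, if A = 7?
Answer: 9801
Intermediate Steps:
t(O) = 16 (t(O) = 4**2 = 16)
(83 + t(A))**2 = (83 + 16)**2 = 99**2 = 9801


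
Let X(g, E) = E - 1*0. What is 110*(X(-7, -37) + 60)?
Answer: 2530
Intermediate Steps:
X(g, E) = E (X(g, E) = E + 0 = E)
110*(X(-7, -37) + 60) = 110*(-37 + 60) = 110*23 = 2530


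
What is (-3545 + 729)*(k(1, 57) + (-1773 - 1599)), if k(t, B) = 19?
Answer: 9442048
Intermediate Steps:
(-3545 + 729)*(k(1, 57) + (-1773 - 1599)) = (-3545 + 729)*(19 + (-1773 - 1599)) = -2816*(19 - 3372) = -2816*(-3353) = 9442048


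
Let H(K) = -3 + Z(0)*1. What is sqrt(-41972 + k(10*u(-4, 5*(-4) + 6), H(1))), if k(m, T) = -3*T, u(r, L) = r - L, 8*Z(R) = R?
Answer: I*sqrt(41963) ≈ 204.85*I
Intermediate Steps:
Z(R) = R/8
H(K) = -3 (H(K) = -3 + ((1/8)*0)*1 = -3 + 0*1 = -3 + 0 = -3)
sqrt(-41972 + k(10*u(-4, 5*(-4) + 6), H(1))) = sqrt(-41972 - 3*(-3)) = sqrt(-41972 + 9) = sqrt(-41963) = I*sqrt(41963)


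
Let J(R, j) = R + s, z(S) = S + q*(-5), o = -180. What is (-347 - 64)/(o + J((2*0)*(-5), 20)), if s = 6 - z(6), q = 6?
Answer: 137/50 ≈ 2.7400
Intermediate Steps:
z(S) = -30 + S (z(S) = S + 6*(-5) = S - 30 = -30 + S)
s = 30 (s = 6 - (-30 + 6) = 6 - 1*(-24) = 6 + 24 = 30)
J(R, j) = 30 + R (J(R, j) = R + 30 = 30 + R)
(-347 - 64)/(o + J((2*0)*(-5), 20)) = (-347 - 64)/(-180 + (30 + (2*0)*(-5))) = -411/(-180 + (30 + 0*(-5))) = -411/(-180 + (30 + 0)) = -411/(-180 + 30) = -411/(-150) = -411*(-1/150) = 137/50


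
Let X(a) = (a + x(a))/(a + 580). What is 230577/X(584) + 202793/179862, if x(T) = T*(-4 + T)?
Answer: 3021391466963/3814243503 ≈ 792.13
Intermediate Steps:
X(a) = (a + a*(-4 + a))/(580 + a) (X(a) = (a + a*(-4 + a))/(a + 580) = (a + a*(-4 + a))/(580 + a))
230577/X(584) + 202793/179862 = 230577/((584*(-3 + 584)/(580 + 584))) + 202793/179862 = 230577/((584*581/1164)) + 202793*(1/179862) = 230577/((584*(1/1164)*581)) + 202793/179862 = 230577/(84826/291) + 202793/179862 = 230577*(291/84826) + 202793/179862 = 67097907/84826 + 202793/179862 = 3021391466963/3814243503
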